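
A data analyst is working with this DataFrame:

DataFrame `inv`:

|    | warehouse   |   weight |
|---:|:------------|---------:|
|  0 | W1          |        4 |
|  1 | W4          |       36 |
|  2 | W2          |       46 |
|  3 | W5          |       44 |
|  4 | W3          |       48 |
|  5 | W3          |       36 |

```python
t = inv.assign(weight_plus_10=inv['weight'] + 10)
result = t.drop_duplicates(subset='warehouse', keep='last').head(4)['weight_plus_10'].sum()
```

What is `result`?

170

add column weight_plus_10 = inv['weight'] + 10:
  warehouse  weight  weight_plus_10
0        W1       4              14
1        W4      36              46
2        W2      46              56
3        W5      44              54
4        W3      48              58
5        W3      36              46
drop duplicate warehouse (keep=last):
  warehouse  weight  weight_plus_10
0        W1       4              14
1        W4      36              46
2        W2      46              56
3        W5      44              54
5        W3      36              46
take first 4 rows:
  warehouse  weight  weight_plus_10
0        W1       4              14
1        W4      36              46
2        W2      46              56
3        W5      44              54
The sum of column 'weight_plus_10' is 170.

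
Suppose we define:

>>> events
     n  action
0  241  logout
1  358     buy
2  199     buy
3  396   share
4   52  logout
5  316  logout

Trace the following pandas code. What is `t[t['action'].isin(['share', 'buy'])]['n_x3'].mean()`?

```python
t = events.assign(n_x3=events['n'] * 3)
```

add column n_x3 = events['n'] * 3:
     n  action  n_x3
0  241  logout   723
1  358     buy  1074
2  199     buy   597
3  396   share  1188
4   52  logout   156
5  316  logout   948
filter rows where action in ['share', 'buy']:
     n action  n_x3
1  358    buy  1074
2  199    buy   597
3  396  share  1188
mean of column 'n_x3' → 953.0

953.0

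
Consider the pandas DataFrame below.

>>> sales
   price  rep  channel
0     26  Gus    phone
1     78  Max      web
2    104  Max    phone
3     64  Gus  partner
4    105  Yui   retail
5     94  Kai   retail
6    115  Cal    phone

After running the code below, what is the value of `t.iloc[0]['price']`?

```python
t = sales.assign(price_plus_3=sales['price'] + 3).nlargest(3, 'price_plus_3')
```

add column price_plus_3 = sales['price'] + 3:
   price  rep  channel  price_plus_3
0     26  Gus    phone            29
1     78  Max      web            81
2    104  Max    phone           107
3     64  Gus  partner            67
4    105  Yui   retail           108
5     94  Kai   retail            97
6    115  Cal    phone           118
take 3 rows with largest price_plus_3:
   price  rep channel  price_plus_3
6    115  Cal   phone           118
4    105  Yui  retail           108
2    104  Max   phone           107
The value at position 0, column 'price' is 115.

115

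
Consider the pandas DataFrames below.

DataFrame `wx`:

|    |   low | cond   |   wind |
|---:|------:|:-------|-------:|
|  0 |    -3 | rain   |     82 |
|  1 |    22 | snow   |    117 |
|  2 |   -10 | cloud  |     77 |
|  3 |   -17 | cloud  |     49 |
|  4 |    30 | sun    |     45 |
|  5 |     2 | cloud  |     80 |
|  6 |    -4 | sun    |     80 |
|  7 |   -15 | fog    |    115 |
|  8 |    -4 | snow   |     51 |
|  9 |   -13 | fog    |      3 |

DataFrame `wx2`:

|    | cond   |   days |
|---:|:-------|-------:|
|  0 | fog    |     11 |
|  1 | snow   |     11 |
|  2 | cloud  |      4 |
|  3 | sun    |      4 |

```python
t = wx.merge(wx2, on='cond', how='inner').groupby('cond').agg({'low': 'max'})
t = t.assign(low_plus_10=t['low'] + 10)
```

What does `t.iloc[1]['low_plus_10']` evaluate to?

-3

merge on 'cond' (how='inner') → 9 rows:
   low   cond  wind  days
0   22   snow   117    11
1  -10  cloud    77     4
2  -17  cloud    49     4
3   30    sun    45     4
4    2  cloud    80     4
5   -4    sun    80     4
6  -15    fog   115    11
7   -4   snow    51    11
8  -13    fog     3    11
group by cond, max of low:
       low
cond      
cloud    2
fog    -13
snow    22
sun     30
add column low_plus_10 = t['low'] + 10:
       low  low_plus_10
cond                   
cloud    2           12
fog    -13           -3
snow    22           32
sun     30           40
Taking the value at position 1, column 'low_plus_10' gives -3.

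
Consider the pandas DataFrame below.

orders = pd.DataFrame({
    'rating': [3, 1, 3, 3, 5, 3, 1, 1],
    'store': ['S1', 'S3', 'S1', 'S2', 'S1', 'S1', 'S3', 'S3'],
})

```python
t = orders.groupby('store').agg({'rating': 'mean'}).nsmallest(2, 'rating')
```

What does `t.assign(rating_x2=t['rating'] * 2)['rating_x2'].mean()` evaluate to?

group by store, mean of rating:
       rating
store        
S1        3.5
S2        3.0
S3        1.0
take 2 rows with smallest rating:
       rating
store        
S3        1.0
S2        3.0
add column rating_x2 = t['rating'] * 2:
       rating  rating_x2
store                   
S3        1.0        2.0
S2        3.0        6.0
mean of column 'rating_x2' → 4.0

4.0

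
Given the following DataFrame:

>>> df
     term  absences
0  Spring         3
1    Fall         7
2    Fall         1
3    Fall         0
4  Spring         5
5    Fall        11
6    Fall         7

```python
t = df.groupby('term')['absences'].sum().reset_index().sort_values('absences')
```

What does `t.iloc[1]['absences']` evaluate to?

group by term, sum of absences:
term
Fall      26
Spring     8
Name: absences, dtype: int64
reset_index():
     term  absences
0    Fall        26
1  Spring         8
sort by absences:
     term  absences
1  Spring         8
0    Fall        26
Finally, value at position 1, column 'absences' = 26.

26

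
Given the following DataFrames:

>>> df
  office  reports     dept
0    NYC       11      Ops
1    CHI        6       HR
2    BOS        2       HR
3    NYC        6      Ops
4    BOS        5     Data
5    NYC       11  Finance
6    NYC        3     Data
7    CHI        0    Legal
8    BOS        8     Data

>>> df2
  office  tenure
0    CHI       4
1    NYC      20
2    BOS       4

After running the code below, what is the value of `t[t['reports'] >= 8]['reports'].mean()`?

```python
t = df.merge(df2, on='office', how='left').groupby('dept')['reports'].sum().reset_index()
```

13.0

merge on 'office' (how='left') → 9 rows:
  office  reports     dept  tenure
0    NYC       11      Ops      20
1    CHI        6       HR       4
2    BOS        2       HR       4
3    NYC        6      Ops      20
4    BOS        5     Data       4
5    NYC       11  Finance      20
6    NYC        3     Data      20
7    CHI        0    Legal       4
8    BOS        8     Data       4
group by dept, sum of reports:
dept
Data       16
Finance    11
HR          8
Legal       0
Ops        17
Name: reports, dtype: int64
reset_index():
      dept  reports
0     Data       16
1  Finance       11
2       HR        8
3    Legal        0
4      Ops       17
filter rows where reports >= 8:
      dept  reports
0     Data       16
1  Finance       11
2       HR        8
4      Ops       17
Taking the mean of column 'reports' gives 13.0.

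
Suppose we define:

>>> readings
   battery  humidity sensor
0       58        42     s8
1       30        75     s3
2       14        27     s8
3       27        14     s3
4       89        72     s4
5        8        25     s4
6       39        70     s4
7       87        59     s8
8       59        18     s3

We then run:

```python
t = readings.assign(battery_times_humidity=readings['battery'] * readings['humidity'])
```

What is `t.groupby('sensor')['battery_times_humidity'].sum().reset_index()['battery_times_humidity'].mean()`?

add column battery_times_humidity = readings['battery'] * readings['humidity']:
   battery  humidity sensor  battery_times_humidity
0       58        42     s8                    2436
1       30        75     s3                    2250
2       14        27     s8                     378
3       27        14     s3                     378
4       89        72     s4                    6408
5        8        25     s4                     200
6       39        70     s4                    2730
7       87        59     s8                    5133
8       59        18     s3                    1062
group by sensor, sum of battery_times_humidity:
sensor
s3    3690
s4    9338
s8    7947
Name: battery_times_humidity, dtype: int64
reset_index():
  sensor  battery_times_humidity
0     s3                    3690
1     s4                    9338
2     s8                    7947
Then the mean of column 'battery_times_humidity': 6991.66666667

6991.66666667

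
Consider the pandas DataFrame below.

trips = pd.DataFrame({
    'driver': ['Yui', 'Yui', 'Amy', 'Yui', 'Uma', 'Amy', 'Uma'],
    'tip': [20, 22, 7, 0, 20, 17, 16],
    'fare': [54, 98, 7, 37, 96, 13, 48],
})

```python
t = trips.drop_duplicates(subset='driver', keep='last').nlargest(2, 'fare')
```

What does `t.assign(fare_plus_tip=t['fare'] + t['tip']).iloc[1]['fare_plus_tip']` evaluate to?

37

drop duplicate driver (keep=last):
  driver  tip  fare
3    Yui    0    37
5    Amy   17    13
6    Uma   16    48
take 2 rows with largest fare:
  driver  tip  fare
6    Uma   16    48
3    Yui    0    37
add column fare_plus_tip = t['fare'] + t['tip']:
  driver  tip  fare  fare_plus_tip
6    Uma   16    48             64
3    Yui    0    37             37
Then the value at position 1, column 'fare_plus_tip': 37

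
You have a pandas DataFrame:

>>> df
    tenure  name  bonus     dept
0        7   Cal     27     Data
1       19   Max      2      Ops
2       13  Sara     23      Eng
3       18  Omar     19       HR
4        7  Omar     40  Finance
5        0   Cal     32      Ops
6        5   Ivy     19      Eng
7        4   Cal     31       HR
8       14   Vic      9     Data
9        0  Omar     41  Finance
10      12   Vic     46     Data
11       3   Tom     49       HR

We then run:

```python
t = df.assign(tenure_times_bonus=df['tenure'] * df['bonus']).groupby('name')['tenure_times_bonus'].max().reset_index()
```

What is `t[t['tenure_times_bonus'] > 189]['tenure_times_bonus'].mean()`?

add column tenure_times_bonus = df['tenure'] * df['bonus']:
    tenure  name  bonus     dept  tenure_times_bonus
0        7   Cal     27     Data                 189
1       19   Max      2      Ops                  38
2       13  Sara     23      Eng                 299
3       18  Omar     19       HR                 342
4        7  Omar     40  Finance                 280
5        0   Cal     32      Ops                   0
6        5   Ivy     19      Eng                  95
7        4   Cal     31       HR                 124
8       14   Vic      9     Data                 126
9        0  Omar     41  Finance                   0
10      12   Vic     46     Data                 552
11       3   Tom     49       HR                 147
group by name, max of tenure_times_bonus:
name
Cal     189
Ivy      95
Max      38
Omar    342
Sara    299
Tom     147
Vic     552
Name: tenure_times_bonus, dtype: int64
reset_index():
   name  tenure_times_bonus
0   Cal                 189
1   Ivy                  95
2   Max                  38
3  Omar                 342
4  Sara                 299
5   Tom                 147
6   Vic                 552
filter rows where tenure_times_bonus > 189:
   name  tenure_times_bonus
3  Omar                 342
4  Sara                 299
6   Vic                 552

397.666666667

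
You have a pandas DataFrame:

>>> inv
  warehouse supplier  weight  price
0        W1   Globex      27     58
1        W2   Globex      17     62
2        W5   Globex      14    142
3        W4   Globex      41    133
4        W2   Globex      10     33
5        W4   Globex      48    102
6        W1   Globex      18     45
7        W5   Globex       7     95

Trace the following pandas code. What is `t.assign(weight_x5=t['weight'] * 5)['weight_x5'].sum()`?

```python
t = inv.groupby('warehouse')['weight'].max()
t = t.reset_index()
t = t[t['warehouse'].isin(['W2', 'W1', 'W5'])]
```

290

group by warehouse, max of weight:
warehouse
W1    27
W2    17
W4    48
W5    14
Name: weight, dtype: int64
reset_index():
  warehouse  weight
0        W1      27
1        W2      17
2        W4      48
3        W5      14
filter rows where warehouse in ['W2', 'W1', 'W5']:
  warehouse  weight
0        W1      27
1        W2      17
3        W5      14
add column weight_x5 = t['weight'] * 5:
  warehouse  weight  weight_x5
0        W1      27        135
1        W2      17         85
3        W5      14         70
Then the sum of column 'weight_x5': 290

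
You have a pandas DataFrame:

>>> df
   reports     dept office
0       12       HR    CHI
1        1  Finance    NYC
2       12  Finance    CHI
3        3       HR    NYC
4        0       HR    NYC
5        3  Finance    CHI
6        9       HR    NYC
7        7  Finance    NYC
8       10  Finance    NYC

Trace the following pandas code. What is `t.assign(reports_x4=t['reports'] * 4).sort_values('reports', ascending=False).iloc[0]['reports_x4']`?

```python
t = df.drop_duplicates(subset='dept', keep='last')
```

40

drop duplicate dept (keep=last):
   reports     dept office
6        9       HR    NYC
8       10  Finance    NYC
add column reports_x4 = t['reports'] * 4:
   reports     dept office  reports_x4
6        9       HR    NYC          36
8       10  Finance    NYC          40
sort by reports descending:
   reports     dept office  reports_x4
8       10  Finance    NYC          40
6        9       HR    NYC          36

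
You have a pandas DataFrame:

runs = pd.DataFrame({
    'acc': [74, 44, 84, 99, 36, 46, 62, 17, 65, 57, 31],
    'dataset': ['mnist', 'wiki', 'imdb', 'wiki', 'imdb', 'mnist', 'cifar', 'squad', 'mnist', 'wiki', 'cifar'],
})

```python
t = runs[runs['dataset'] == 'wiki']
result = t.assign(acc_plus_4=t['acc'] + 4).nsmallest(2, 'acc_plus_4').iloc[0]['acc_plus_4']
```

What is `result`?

48

filter rows where dataset == 'wiki':
   acc dataset
1   44    wiki
3   99    wiki
9   57    wiki
add column acc_plus_4 = t['acc'] + 4:
   acc dataset  acc_plus_4
1   44    wiki          48
3   99    wiki         103
9   57    wiki          61
take 2 rows with smallest acc_plus_4:
   acc dataset  acc_plus_4
1   44    wiki          48
9   57    wiki          61
So iloc[0]['acc_plus_4'] = 48.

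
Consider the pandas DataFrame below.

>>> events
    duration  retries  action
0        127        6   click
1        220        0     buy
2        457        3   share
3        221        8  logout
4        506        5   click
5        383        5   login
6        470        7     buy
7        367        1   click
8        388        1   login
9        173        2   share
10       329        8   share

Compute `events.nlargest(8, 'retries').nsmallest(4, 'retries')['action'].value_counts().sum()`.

take 8 rows with largest retries:
    duration  retries  action
3        221        8  logout
10       329        8   share
6        470        7     buy
0        127        6   click
4        506        5   click
5        383        5   login
2        457        3   share
9        173        2   share
take 4 rows with smallest retries:
   duration  retries action
9       173        2  share
2       457        3  share
4       506        5  click
5       383        5  login
value_counts of action:
action
share    2
click    1
login    1
Name: count, dtype: int64

4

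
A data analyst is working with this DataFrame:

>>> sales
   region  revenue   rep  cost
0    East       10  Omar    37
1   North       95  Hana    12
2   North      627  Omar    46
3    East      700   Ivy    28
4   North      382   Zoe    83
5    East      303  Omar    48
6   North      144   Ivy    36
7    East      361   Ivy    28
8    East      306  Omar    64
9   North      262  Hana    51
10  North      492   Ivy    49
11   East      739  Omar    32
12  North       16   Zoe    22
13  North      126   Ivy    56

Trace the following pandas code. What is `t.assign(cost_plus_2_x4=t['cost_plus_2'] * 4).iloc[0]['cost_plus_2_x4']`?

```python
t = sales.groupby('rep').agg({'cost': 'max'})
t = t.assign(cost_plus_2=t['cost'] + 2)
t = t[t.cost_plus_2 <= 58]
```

group by rep, max of cost:
      cost
rep       
Hana    51
Ivy     56
Omar    64
Zoe     83
add column cost_plus_2 = t['cost'] + 2:
      cost  cost_plus_2
rep                    
Hana    51           53
Ivy     56           58
Omar    64           66
Zoe     83           85
filter rows where cost_plus_2 <= 58:
      cost  cost_plus_2
rep                    
Hana    51           53
Ivy     56           58
add column cost_plus_2_x4 = t['cost_plus_2'] * 4:
      cost  cost_plus_2  cost_plus_2_x4
rep                                    
Hana    51           53             212
Ivy     56           58             232
Finally, value at position 0, column 'cost_plus_2_x4' = 212.

212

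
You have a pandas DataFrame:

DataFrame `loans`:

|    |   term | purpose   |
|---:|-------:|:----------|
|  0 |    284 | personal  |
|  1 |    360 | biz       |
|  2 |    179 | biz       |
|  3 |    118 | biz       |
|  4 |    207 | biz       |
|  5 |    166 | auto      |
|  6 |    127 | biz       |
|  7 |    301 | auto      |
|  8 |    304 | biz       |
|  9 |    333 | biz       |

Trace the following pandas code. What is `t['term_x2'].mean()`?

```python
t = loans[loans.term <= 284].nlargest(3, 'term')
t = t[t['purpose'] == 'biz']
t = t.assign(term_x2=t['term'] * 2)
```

386.0

filter rows where term <= 284:
   term   purpose
0   284  personal
2   179       biz
3   118       biz
4   207       biz
5   166      auto
6   127       biz
take 3 rows with largest term:
   term   purpose
0   284  personal
4   207       biz
2   179       biz
filter rows where purpose == 'biz':
   term purpose
4   207     biz
2   179     biz
add column term_x2 = t['term'] * 2:
   term purpose  term_x2
4   207     biz      414
2   179     biz      358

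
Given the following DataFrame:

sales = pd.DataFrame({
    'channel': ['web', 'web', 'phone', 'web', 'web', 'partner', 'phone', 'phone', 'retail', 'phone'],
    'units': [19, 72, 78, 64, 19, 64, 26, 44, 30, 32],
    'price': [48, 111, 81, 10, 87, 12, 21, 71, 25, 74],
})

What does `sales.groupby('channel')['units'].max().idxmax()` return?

group by channel, max of units:
channel
partner    64
phone      78
retail     30
web        72
Name: units, dtype: int64
Hence phone.

phone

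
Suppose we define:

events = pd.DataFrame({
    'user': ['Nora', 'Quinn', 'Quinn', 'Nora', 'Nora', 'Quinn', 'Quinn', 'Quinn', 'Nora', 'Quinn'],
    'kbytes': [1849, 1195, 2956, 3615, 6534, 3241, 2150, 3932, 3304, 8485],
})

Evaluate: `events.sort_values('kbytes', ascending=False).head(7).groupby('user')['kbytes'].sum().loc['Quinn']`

sort by kbytes descending:
    user  kbytes
9  Quinn    8485
4   Nora    6534
7  Quinn    3932
3   Nora    3615
8   Nora    3304
5  Quinn    3241
2  Quinn    2956
6  Quinn    2150
0   Nora    1849
1  Quinn    1195
take first 7 rows:
    user  kbytes
9  Quinn    8485
4   Nora    6534
7  Quinn    3932
3   Nora    3615
8   Nora    3304
5  Quinn    3241
2  Quinn    2956
group by user, sum of kbytes:
user
Nora     13453
Quinn    18614
Name: kbytes, dtype: int64
value at index 'Quinn' → 18614

18614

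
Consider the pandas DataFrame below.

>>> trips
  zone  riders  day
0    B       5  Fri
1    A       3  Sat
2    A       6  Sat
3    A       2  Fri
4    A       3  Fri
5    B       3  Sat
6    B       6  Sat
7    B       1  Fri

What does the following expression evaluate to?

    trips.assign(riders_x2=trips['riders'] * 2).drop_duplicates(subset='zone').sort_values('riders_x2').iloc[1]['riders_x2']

10

add column riders_x2 = trips['riders'] * 2:
  zone  riders  day  riders_x2
0    B       5  Fri         10
1    A       3  Sat          6
2    A       6  Sat         12
3    A       2  Fri          4
4    A       3  Fri          6
5    B       3  Sat          6
6    B       6  Sat         12
7    B       1  Fri          2
drop duplicate zone (keep=first):
  zone  riders  day  riders_x2
0    B       5  Fri         10
1    A       3  Sat          6
sort by riders_x2:
  zone  riders  day  riders_x2
1    A       3  Sat          6
0    B       5  Fri         10
value at position 1, column 'riders_x2' → 10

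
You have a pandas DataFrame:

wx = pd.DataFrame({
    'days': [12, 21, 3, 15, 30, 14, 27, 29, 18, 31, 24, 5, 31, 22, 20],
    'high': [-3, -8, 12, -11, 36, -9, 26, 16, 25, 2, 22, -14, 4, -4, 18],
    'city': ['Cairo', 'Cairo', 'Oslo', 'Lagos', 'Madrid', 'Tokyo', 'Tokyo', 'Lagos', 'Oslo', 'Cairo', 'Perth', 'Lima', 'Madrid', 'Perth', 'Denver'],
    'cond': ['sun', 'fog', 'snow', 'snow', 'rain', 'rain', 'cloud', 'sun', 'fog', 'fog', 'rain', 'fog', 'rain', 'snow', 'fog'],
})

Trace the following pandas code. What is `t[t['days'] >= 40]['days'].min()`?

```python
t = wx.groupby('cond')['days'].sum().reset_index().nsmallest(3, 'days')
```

40

group by cond, sum of days:
cond
cloud    27
fog      95
rain     99
snow     40
sun      41
Name: days, dtype: int64
reset_index():
    cond  days
0  cloud    27
1    fog    95
2   rain    99
3   snow    40
4    sun    41
take 3 rows with smallest days:
    cond  days
0  cloud    27
3   snow    40
4    sun    41
filter rows where days >= 40:
   cond  days
3  snow    40
4   sun    41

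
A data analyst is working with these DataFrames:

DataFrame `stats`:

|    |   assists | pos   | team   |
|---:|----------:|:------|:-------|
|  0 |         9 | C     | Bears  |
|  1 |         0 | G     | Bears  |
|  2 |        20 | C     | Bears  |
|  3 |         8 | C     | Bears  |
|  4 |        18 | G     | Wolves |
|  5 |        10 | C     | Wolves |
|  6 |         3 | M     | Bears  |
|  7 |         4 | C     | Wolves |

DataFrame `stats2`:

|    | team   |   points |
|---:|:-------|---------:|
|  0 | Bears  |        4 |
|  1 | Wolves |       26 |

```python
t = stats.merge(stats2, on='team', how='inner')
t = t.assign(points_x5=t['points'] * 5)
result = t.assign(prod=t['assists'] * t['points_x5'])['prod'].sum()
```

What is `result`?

4960

merge on 'team' (how='inner') → 8 rows:
   assists pos    team  points
0        9   C   Bears       4
1        0   G   Bears       4
2       20   C   Bears       4
3        8   C   Bears       4
4       18   G  Wolves      26
5       10   C  Wolves      26
6        3   M   Bears       4
7        4   C  Wolves      26
add column points_x5 = t['points'] * 5:
   assists pos    team  points  points_x5
0        9   C   Bears       4         20
1        0   G   Bears       4         20
2       20   C   Bears       4         20
3        8   C   Bears       4         20
4       18   G  Wolves      26        130
5       10   C  Wolves      26        130
6        3   M   Bears       4         20
7        4   C  Wolves      26        130
add column prod = t['assists'] * t['points_x5']:
   assists pos    team  points  points_x5  prod
0        9   C   Bears       4         20   180
1        0   G   Bears       4         20     0
2       20   C   Bears       4         20   400
3        8   C   Bears       4         20   160
4       18   G  Wolves      26        130  2340
5       10   C  Wolves      26        130  1300
6        3   M   Bears       4         20    60
7        4   C  Wolves      26        130   520
Hence 4960.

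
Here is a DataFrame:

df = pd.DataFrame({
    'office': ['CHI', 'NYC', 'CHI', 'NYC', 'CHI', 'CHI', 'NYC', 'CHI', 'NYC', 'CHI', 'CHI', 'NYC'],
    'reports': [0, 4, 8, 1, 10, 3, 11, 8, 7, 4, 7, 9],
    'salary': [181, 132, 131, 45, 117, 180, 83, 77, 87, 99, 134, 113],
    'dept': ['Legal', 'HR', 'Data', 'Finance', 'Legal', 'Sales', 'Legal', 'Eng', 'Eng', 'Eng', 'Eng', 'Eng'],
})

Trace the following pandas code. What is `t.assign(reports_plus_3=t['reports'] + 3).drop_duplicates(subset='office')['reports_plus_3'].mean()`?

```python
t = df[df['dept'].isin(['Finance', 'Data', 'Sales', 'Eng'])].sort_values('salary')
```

filter rows where dept in ['Finance', 'Data', 'Sales', 'Eng']:
   office  reports  salary     dept
2     CHI        8     131     Data
3     NYC        1      45  Finance
5     CHI        3     180    Sales
7     CHI        8      77      Eng
8     NYC        7      87      Eng
9     CHI        4      99      Eng
10    CHI        7     134      Eng
11    NYC        9     113      Eng
sort by salary:
   office  reports  salary     dept
3     NYC        1      45  Finance
7     CHI        8      77      Eng
8     NYC        7      87      Eng
9     CHI        4      99      Eng
11    NYC        9     113      Eng
2     CHI        8     131     Data
10    CHI        7     134      Eng
5     CHI        3     180    Sales
add column reports_plus_3 = t['reports'] + 3:
   office  reports  salary     dept  reports_plus_3
3     NYC        1      45  Finance               4
7     CHI        8      77      Eng              11
8     NYC        7      87      Eng              10
9     CHI        4      99      Eng               7
11    NYC        9     113      Eng              12
2     CHI        8     131     Data              11
10    CHI        7     134      Eng              10
5     CHI        3     180    Sales               6
drop duplicate office (keep=first):
  office  reports  salary     dept  reports_plus_3
3    NYC        1      45  Finance               4
7    CHI        8      77      Eng              11
So mean() = 7.5.

7.5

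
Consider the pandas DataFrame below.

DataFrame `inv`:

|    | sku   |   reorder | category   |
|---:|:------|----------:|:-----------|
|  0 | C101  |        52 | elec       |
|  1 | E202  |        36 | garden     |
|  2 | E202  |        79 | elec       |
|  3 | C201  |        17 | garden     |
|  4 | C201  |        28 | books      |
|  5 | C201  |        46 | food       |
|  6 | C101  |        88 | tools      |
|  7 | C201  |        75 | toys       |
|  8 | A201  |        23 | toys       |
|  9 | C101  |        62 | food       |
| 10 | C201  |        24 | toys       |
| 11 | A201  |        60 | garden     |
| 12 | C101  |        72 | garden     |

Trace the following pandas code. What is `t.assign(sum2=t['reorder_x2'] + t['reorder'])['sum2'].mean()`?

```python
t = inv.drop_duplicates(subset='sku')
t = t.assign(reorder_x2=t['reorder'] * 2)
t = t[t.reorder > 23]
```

132.0

drop duplicate sku (keep=first):
    sku  reorder category
0  C101       52     elec
1  E202       36   garden
3  C201       17   garden
8  A201       23     toys
add column reorder_x2 = t['reorder'] * 2:
    sku  reorder category  reorder_x2
0  C101       52     elec         104
1  E202       36   garden          72
3  C201       17   garden          34
8  A201       23     toys          46
filter rows where reorder > 23:
    sku  reorder category  reorder_x2
0  C101       52     elec         104
1  E202       36   garden          72
add column sum2 = t['reorder_x2'] + t['reorder']:
    sku  reorder category  reorder_x2  sum2
0  C101       52     elec         104   156
1  E202       36   garden          72   108
mean of column 'sum2' → 132.0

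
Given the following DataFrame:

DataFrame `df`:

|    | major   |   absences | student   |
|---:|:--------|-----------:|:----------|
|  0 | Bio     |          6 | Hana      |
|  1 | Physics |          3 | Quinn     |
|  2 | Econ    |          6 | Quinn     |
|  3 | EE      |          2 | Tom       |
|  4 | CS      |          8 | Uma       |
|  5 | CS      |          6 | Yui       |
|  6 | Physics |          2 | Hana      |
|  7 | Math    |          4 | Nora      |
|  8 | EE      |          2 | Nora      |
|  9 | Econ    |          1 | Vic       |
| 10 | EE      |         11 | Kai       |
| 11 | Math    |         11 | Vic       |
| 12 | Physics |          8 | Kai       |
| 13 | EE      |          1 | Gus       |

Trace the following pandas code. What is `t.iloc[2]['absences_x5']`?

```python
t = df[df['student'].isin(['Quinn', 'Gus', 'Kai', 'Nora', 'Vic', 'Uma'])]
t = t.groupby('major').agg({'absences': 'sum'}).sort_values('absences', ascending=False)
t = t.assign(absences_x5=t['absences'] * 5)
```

55

filter rows where student in ['Quinn', 'Gus', 'Kai', 'Nora', 'Vic', 'Uma']:
      major  absences student
1   Physics         3   Quinn
2      Econ         6   Quinn
4        CS         8     Uma
7      Math         4    Nora
8        EE         2    Nora
9      Econ         1     Vic
10       EE        11     Kai
11     Math        11     Vic
12  Physics         8     Kai
13       EE         1     Gus
group by major, sum of absences:
         absences
major            
CS              8
EE             14
Econ            7
Math           15
Physics        11
sort by absences descending:
         absences
major            
Math           15
EE             14
Physics        11
CS              8
Econ            7
add column absences_x5 = t['absences'] * 5:
         absences  absences_x5
major                         
Math           15           75
EE             14           70
Physics        11           55
CS              8           40
Econ            7           35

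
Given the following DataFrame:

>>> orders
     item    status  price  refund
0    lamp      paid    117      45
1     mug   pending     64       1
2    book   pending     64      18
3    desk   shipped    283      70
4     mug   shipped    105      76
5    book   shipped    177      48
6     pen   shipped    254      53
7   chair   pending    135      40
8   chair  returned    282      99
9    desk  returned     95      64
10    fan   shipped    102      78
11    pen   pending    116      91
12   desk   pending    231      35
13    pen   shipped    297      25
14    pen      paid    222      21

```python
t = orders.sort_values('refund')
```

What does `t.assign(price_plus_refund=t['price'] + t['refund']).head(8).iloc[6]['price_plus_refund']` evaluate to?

sort by refund:
     item    status  price  refund
1     mug   pending     64       1
2    book   pending     64      18
14    pen      paid    222      21
13    pen   shipped    297      25
12   desk   pending    231      35
7   chair   pending    135      40
0    lamp      paid    117      45
5    book   shipped    177      48
6     pen   shipped    254      53
9    desk  returned     95      64
3    desk   shipped    283      70
4     mug   shipped    105      76
10    fan   shipped    102      78
11    pen   pending    116      91
8   chair  returned    282      99
add column price_plus_refund = t['price'] + t['refund']:
     item    status  price  refund  price_plus_refund
1     mug   pending     64       1                 65
2    book   pending     64      18                 82
14    pen      paid    222      21                243
13    pen   shipped    297      25                322
12   desk   pending    231      35                266
7   chair   pending    135      40                175
0    lamp      paid    117      45                162
5    book   shipped    177      48                225
6     pen   shipped    254      53                307
9    desk  returned     95      64                159
3    desk   shipped    283      70                353
4     mug   shipped    105      76                181
10    fan   shipped    102      78                180
11    pen   pending    116      91                207
8   chair  returned    282      99                381
take first 8 rows:
     item   status  price  refund  price_plus_refund
1     mug  pending     64       1                 65
2    book  pending     64      18                 82
14    pen     paid    222      21                243
13    pen  shipped    297      25                322
12   desk  pending    231      35                266
7   chair  pending    135      40                175
0    lamp     paid    117      45                162
5    book  shipped    177      48                225
So iloc[6]['price_plus_refund'] = 162.

162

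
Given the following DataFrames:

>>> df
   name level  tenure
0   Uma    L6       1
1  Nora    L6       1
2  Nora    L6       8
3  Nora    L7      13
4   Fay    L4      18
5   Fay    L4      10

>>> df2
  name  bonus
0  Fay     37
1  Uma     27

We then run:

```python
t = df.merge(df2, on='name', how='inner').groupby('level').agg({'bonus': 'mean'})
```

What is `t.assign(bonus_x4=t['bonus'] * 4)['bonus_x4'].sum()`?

merge on 'name' (how='inner') → 3 rows:
  name level  tenure  bonus
0  Uma    L6       1     27
1  Fay    L4      18     37
2  Fay    L4      10     37
group by level, mean of bonus:
       bonus
level       
L4      37.0
L6      27.0
add column bonus_x4 = t['bonus'] * 4:
       bonus  bonus_x4
level                 
L4      37.0     148.0
L6      27.0     108.0

256.0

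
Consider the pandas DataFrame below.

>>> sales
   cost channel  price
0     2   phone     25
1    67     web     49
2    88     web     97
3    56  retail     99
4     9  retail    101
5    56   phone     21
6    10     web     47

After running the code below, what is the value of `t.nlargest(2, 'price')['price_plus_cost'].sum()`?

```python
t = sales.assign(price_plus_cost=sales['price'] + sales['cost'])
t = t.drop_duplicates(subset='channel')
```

add column price_plus_cost = sales['price'] + sales['cost']:
   cost channel  price  price_plus_cost
0     2   phone     25               27
1    67     web     49              116
2    88     web     97              185
3    56  retail     99              155
4     9  retail    101              110
5    56   phone     21               77
6    10     web     47               57
drop duplicate channel (keep=first):
   cost channel  price  price_plus_cost
0     2   phone     25               27
1    67     web     49              116
3    56  retail     99              155
take 2 rows with largest price:
   cost channel  price  price_plus_cost
3    56  retail     99              155
1    67     web     49              116

271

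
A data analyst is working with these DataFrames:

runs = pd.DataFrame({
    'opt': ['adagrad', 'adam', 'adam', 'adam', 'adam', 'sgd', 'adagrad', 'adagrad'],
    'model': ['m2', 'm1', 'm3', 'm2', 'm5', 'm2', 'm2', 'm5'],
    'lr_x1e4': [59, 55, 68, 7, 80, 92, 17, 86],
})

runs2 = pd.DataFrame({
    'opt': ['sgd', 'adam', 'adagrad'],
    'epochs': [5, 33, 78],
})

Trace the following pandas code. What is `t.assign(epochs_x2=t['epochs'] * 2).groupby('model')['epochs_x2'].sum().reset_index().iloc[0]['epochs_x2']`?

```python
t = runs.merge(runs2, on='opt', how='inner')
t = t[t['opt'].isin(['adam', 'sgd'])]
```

66

merge on 'opt' (how='inner') → 8 rows:
       opt model  lr_x1e4  epochs
0  adagrad    m2       59      78
1     adam    m1       55      33
2     adam    m3       68      33
3     adam    m2        7      33
4     adam    m5       80      33
5      sgd    m2       92       5
6  adagrad    m2       17      78
7  adagrad    m5       86      78
filter rows where opt in ['adam', 'sgd']:
    opt model  lr_x1e4  epochs
1  adam    m1       55      33
2  adam    m3       68      33
3  adam    m2        7      33
4  adam    m5       80      33
5   sgd    m2       92       5
add column epochs_x2 = t['epochs'] * 2:
    opt model  lr_x1e4  epochs  epochs_x2
1  adam    m1       55      33         66
2  adam    m3       68      33         66
3  adam    m2        7      33         66
4  adam    m5       80      33         66
5   sgd    m2       92       5         10
group by model, sum of epochs_x2:
model
m1    66
m2    76
m3    66
m5    66
Name: epochs_x2, dtype: int64
reset_index():
  model  epochs_x2
0    m1         66
1    m2         76
2    m3         66
3    m5         66
value at position 0, column 'epochs_x2' → 66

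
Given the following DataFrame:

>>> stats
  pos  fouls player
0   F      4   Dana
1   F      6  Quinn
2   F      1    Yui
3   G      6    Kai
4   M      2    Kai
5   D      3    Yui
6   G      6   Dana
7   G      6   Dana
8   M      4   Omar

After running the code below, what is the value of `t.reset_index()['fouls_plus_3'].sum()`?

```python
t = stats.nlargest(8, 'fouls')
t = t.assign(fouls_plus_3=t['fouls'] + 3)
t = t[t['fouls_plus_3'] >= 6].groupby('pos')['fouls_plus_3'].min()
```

29

take 8 rows with largest fouls:
  pos  fouls player
1   F      6  Quinn
3   G      6    Kai
6   G      6   Dana
7   G      6   Dana
0   F      4   Dana
8   M      4   Omar
5   D      3    Yui
4   M      2    Kai
add column fouls_plus_3 = t['fouls'] + 3:
  pos  fouls player  fouls_plus_3
1   F      6  Quinn             9
3   G      6    Kai             9
6   G      6   Dana             9
7   G      6   Dana             9
0   F      4   Dana             7
8   M      4   Omar             7
5   D      3    Yui             6
4   M      2    Kai             5
filter rows where fouls_plus_3 >= 6:
  pos  fouls player  fouls_plus_3
1   F      6  Quinn             9
3   G      6    Kai             9
6   G      6   Dana             9
7   G      6   Dana             9
0   F      4   Dana             7
8   M      4   Omar             7
5   D      3    Yui             6
group by pos, min of fouls_plus_3:
pos
D    6
F    7
G    9
M    7
Name: fouls_plus_3, dtype: int64
reset_index():
  pos  fouls_plus_3
0   D             6
1   F             7
2   G             9
3   M             7
So sum() = 29.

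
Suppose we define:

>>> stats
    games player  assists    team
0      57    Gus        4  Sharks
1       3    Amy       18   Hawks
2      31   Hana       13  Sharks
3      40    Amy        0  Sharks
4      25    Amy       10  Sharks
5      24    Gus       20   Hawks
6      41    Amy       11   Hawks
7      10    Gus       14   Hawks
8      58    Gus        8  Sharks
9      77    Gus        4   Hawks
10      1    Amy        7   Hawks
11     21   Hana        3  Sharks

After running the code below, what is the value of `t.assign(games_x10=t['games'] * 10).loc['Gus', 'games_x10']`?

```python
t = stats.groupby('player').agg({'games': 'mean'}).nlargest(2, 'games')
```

452.0

group by player, mean of games:
        games
player       
Amy      22.0
Gus      45.2
Hana     26.0
take 2 rows with largest games:
        games
player       
Gus      45.2
Hana     26.0
add column games_x10 = t['games'] * 10:
        games  games_x10
player                  
Gus      45.2      452.0
Hana     26.0      260.0
value at row 'Gus', column 'games_x10' → 452.0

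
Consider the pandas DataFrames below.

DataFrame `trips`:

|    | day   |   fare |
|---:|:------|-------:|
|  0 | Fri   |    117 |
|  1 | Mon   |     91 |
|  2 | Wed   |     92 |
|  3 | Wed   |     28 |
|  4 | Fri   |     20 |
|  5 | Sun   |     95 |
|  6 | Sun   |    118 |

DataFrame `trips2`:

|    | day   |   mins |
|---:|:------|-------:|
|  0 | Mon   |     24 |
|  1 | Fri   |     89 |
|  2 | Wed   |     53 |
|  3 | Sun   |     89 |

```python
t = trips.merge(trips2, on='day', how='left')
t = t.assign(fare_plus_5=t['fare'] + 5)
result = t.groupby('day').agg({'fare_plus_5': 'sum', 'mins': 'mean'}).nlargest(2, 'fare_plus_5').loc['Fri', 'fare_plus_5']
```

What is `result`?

merge on 'day' (how='left') → 7 rows:
   day  fare  mins
0  Fri   117    89
1  Mon    91    24
2  Wed    92    53
3  Wed    28    53
4  Fri    20    89
5  Sun    95    89
6  Sun   118    89
add column fare_plus_5 = t['fare'] + 5:
   day  fare  mins  fare_plus_5
0  Fri   117    89          122
1  Mon    91    24           96
2  Wed    92    53           97
3  Wed    28    53           33
4  Fri    20    89           25
5  Sun    95    89          100
6  Sun   118    89          123
group by day: sum(fare_plus_5), mean(mins):
     fare_plus_5  mins
day                   
Fri          147  89.0
Mon           96  24.0
Sun          223  89.0
Wed          130  53.0
take 2 rows with largest fare_plus_5:
     fare_plus_5  mins
day                   
Sun          223  89.0
Fri          147  89.0
Reading off the value at row 'Fri', column 'fare_plus_5', we get 147.

147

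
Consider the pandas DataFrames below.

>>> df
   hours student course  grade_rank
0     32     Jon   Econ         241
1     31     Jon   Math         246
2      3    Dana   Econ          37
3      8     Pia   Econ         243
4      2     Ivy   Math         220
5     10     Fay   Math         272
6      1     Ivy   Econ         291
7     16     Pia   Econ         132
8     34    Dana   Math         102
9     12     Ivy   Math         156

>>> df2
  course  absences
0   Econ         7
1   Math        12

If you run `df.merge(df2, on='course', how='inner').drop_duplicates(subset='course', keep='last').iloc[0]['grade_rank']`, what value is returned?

132

merge on 'course' (how='inner') → 10 rows:
   hours student course  grade_rank  absences
0     32     Jon   Econ         241         7
1     31     Jon   Math         246        12
2      3    Dana   Econ          37         7
3      8     Pia   Econ         243         7
4      2     Ivy   Math         220        12
5     10     Fay   Math         272        12
6      1     Ivy   Econ         291         7
7     16     Pia   Econ         132         7
8     34    Dana   Math         102        12
9     12     Ivy   Math         156        12
drop duplicate course (keep=last):
   hours student course  grade_rank  absences
7     16     Pia   Econ         132         7
9     12     Ivy   Math         156        12
Hence 132.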